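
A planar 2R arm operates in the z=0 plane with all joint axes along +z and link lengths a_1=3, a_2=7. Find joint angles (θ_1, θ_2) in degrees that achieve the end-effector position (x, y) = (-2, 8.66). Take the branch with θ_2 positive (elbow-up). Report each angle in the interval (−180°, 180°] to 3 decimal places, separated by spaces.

cos θ_2 = (78.9956−3²−7²)/(2·3·7) = 0.4999; θ_2 = 60.0069° (elbow-up)
β = atan2(8.6600,-2.0000) = 103.0043°; ψ = atan2(6.0626,6.4993) = 43.0091°
θ_1 = β − ψ = 59.9951°

59.995 60.007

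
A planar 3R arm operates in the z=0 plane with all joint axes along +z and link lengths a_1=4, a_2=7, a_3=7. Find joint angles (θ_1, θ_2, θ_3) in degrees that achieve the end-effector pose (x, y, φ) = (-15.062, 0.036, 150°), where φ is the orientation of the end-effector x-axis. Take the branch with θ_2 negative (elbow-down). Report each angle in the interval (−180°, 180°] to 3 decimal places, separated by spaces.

-119.997 -60.005 -29.998

wrist centre = target − a_3·(cos φ, sin φ) = (-8.9998, -3.4640)
cos θ_2 = (92.9961−4²−7²)/(2·4·7) = 0.4999; θ_2 = -60.0046° (elbow-down)
β = atan2(-3.4640,-8.9998) = -158.9485°; ψ = atan2(-6.0625,7.4995) = -38.9514°
θ_1 = β − ψ = -119.9971°
θ_3 = φ − θ_1 − θ_2 = -29.9983° (wrapped to (-180°,180°])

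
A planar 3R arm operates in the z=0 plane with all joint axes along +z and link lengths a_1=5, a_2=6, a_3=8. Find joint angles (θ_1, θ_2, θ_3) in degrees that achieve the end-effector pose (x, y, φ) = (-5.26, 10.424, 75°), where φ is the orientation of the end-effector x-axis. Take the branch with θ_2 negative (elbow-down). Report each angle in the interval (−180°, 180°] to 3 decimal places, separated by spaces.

-150.007 -89.992 -45.001

wrist centre = target − a_3·(cos φ, sin φ) = (-7.3306, 2.6966)
cos θ_2 = (61.0086−5²−6²)/(2·5·6) = 0.0001; θ_2 = -89.9918° (elbow-down)
β = atan2(2.6966,-7.3306) = 159.8036°; ψ = atan2(-6.0000,5.0009) = -50.1896°
θ_1 = β − ψ = 209.9932°
θ_3 = φ − θ_1 − θ_2 = -45.0014° (wrapped to (-180°,180°])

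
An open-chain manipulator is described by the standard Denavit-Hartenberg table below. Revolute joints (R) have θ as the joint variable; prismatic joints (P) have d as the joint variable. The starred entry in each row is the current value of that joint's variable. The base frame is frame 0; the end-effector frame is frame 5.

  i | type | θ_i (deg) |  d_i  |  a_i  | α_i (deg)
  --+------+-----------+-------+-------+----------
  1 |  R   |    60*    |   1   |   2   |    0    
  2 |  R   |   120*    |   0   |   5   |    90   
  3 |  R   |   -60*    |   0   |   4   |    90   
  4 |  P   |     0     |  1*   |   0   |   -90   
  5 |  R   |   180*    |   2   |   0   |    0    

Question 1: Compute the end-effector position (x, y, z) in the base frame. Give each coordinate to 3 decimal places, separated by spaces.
-5.134 3.732 -2.964

after link 1: o_1 = (1.0000, 1.7321, 1.0000)
after link 2: o_2 = (-4.0000, 1.7321, 1.0000)
after link 3: o_3 = (-6.0000, 1.7321, -2.4641)
after link 4: o_4 = (-5.1340, 1.7321, -2.9641)
after link 5: o_5 = (-5.1340, 3.7321, -2.9641)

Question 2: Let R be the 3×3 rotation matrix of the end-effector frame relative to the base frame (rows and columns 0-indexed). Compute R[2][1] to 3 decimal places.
-0.500

End-effector y-axis (col 1 of R) = (0.8660,-0.0000,-0.5000)
R[2][1] = -0.5000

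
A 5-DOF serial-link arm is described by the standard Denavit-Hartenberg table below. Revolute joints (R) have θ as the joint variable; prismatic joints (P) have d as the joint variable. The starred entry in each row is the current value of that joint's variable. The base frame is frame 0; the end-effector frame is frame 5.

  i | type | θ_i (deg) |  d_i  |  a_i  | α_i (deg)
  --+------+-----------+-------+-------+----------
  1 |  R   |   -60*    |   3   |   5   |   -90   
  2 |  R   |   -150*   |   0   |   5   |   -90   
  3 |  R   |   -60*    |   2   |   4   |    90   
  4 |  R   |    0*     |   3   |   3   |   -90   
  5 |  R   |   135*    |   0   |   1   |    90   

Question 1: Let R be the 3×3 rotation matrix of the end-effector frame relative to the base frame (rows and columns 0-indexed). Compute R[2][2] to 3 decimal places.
0.483

End-effector z-axis (col 2 of R) = (-0.1941,0.8539,0.4830)
R[2][2] = 0.4830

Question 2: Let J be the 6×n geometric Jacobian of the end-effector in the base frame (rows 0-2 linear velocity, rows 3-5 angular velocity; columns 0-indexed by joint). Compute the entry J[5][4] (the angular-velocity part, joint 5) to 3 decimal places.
axis z_4 = (0.2500,-0.4330,0.8660); lever o_n−o_4 = (-0.9486,-0.2888,0.1294)
cross product → J_v[:, 4] = (0.1941,-0.8539,-0.4830)
J_ω[:, 4] = z_4
entry J[5][4] = 0.8660

0.866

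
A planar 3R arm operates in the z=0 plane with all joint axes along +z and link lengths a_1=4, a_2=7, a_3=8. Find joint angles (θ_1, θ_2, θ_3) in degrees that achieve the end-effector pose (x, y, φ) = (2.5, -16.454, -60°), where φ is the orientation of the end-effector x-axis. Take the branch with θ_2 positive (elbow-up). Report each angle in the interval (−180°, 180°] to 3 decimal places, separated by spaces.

wrist centre = target − a_3·(cos φ, sin φ) = (-1.5000, -9.5258)
cos θ_2 = (92.9908−4²−7²)/(2·4·7) = 0.4998; θ_2 = 60.0109° (elbow-up)
β = atan2(-9.5258,-1.5000) = -98.9487°; ψ = atan2(6.0628,7.4989) = 38.9556°
θ_1 = β − ψ = -137.9044°
θ_3 = φ − θ_1 − θ_2 = 17.8935° (wrapped to (-180°,180°])

-137.904 60.011 17.893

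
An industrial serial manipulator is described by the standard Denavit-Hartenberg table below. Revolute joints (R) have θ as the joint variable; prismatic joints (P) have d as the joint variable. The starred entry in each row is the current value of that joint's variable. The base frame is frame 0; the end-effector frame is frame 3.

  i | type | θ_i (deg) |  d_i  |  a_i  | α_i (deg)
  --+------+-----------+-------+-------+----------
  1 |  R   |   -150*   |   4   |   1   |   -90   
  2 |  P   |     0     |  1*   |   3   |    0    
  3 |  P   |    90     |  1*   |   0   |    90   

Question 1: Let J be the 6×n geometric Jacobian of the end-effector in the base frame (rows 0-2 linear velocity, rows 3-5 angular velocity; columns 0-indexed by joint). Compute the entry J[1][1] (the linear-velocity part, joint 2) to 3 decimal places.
-0.866

prismatic axis z_1 = (0.5000,-0.8660,0.0000)
J_v[:, 1] = z_1; J_ω[:, 1] = (0,0,0)
entry J[1][1] = -0.8660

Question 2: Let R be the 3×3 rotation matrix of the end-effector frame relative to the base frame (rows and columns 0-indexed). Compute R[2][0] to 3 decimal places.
-1.000

End-effector x-axis (col 0 of R) = (-0.0000,-0.0000,-1.0000)
R[2][0] = -1.0000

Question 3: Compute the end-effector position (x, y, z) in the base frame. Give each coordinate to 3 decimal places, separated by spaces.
after link 1: o_1 = (-0.8660, -0.5000, 4.0000)
after link 2: o_2 = (-2.9641, -2.8660, 4.0000)
after link 3: o_3 = (-2.4641, -3.7321, 4.0000)

-2.464 -3.732 4.000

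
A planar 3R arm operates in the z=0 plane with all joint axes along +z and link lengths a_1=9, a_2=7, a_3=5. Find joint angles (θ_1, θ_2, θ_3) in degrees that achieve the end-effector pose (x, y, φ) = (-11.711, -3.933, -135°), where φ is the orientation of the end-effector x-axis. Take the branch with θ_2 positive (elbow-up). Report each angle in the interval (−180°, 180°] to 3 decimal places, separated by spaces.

134.999 120.002 -30.001

wrist centre = target − a_3·(cos φ, sin φ) = (-8.1755, -0.3975)
cos θ_2 = (66.9962−9²−7²)/(2·9·7) = -0.5000; θ_2 = 120.0020° (elbow-up)
β = atan2(-0.3975,-8.1755) = -177.2166°; ψ = atan2(6.0621,5.4998) = 47.7842°
θ_1 = β − ψ = -225.0008°
θ_3 = φ − θ_1 − θ_2 = -30.0012° (wrapped to (-180°,180°])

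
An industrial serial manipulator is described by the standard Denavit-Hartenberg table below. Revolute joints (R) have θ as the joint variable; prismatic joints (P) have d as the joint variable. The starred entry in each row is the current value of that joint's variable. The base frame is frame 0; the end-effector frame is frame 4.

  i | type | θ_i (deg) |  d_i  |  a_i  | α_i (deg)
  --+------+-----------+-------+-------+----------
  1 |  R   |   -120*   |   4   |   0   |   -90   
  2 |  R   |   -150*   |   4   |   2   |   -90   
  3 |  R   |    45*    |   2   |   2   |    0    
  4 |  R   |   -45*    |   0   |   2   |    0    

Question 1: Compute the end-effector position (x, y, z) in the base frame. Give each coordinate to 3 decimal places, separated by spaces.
after link 1: o_1 = (0.0000, 0.0000, 4.0000)
after link 2: o_2 = (4.3301, -0.5000, 5.0000)
after link 3: o_3 = (3.2178, 0.4017, 7.4392)
after link 4: o_4 = (4.0838, 1.9017, 8.4392)

4.084 1.902 8.439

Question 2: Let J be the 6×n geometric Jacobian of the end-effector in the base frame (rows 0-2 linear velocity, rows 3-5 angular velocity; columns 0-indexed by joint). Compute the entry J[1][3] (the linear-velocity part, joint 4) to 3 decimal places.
axis z_3 = (-0.2500,-0.4330,0.8660); lever o_n−o_3 = (0.8660,1.5000,1.0000)
cross product → J_v[:, 3] = (-1.7321,1.0000,0.0000)
J_ω[:, 3] = z_3
entry J[1][3] = 1.0000

1.000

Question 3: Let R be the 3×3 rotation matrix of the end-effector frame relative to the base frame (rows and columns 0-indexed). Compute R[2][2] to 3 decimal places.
End-effector z-axis (col 2 of R) = (-0.2500,-0.4330,0.8660)
R[2][2] = 0.8660

0.866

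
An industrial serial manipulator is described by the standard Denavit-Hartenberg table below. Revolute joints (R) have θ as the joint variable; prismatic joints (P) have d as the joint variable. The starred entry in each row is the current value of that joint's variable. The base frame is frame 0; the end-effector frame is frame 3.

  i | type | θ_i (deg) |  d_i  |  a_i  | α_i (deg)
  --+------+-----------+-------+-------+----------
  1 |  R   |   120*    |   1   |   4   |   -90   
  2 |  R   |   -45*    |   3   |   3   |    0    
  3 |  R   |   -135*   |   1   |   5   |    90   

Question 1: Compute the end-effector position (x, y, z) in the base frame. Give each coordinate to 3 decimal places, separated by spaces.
-4.025 -1.029 3.121

after link 1: o_1 = (-2.0000, 3.4641, 1.0000)
after link 2: o_2 = (-5.6587, 3.8012, 3.1213)
after link 3: o_3 = (-4.0248, -1.0289, 3.1213)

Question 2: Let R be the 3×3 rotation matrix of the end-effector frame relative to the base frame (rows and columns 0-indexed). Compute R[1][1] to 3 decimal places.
-0.500

End-effector y-axis (col 1 of R) = (-0.8660,-0.5000,0.0000)
R[1][1] = -0.5000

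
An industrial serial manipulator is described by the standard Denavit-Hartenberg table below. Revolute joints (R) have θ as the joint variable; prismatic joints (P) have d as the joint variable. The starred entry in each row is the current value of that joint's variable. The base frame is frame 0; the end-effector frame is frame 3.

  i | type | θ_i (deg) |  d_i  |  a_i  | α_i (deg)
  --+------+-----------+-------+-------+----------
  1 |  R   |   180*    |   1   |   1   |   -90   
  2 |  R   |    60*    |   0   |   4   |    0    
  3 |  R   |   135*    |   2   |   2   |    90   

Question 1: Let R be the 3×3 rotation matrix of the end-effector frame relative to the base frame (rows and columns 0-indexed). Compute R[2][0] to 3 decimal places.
0.259

End-effector x-axis (col 0 of R) = (0.9659,-0.0000,0.2588)
R[2][0] = 0.2588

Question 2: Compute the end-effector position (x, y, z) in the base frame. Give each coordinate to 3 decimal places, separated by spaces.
-1.068 -2.000 -1.946

after link 1: o_1 = (-1.0000, 0.0000, 1.0000)
after link 2: o_2 = (-3.0000, 0.0000, -2.4641)
after link 3: o_3 = (-1.0681, -2.0000, -1.9465)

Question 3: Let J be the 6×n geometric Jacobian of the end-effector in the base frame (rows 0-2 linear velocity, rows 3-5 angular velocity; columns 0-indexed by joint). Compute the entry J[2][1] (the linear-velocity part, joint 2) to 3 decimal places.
axis z_1 = (-0.0000,-1.0000,0.0000); lever o_n−o_1 = (-0.0681,-2.0000,-2.9465)
cross product → J_v[:, 1] = (2.9465,-0.0000,-0.0681)
J_ω[:, 1] = z_1
entry J[2][1] = -0.0681

-0.068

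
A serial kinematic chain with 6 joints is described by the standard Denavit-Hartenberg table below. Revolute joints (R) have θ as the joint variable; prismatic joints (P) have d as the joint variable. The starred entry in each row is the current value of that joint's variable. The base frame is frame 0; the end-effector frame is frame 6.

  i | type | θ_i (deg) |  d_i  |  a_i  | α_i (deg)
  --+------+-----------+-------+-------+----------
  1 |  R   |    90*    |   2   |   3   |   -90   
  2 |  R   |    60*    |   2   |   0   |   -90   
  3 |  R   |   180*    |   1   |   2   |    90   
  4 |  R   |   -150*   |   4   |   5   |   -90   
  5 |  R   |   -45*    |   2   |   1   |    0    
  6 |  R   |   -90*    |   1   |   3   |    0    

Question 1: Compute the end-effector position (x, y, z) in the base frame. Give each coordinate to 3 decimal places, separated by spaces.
after link 1: o_1 = (0.0000, 3.0000, 2.0000)
after link 2: o_2 = (-2.0000, 3.0000, 2.0000)
after link 3: o_3 = (-2.0000, 1.1340, 3.2321)
after link 4: o_4 = (2.0000, 5.4641, 0.7321)
after link 5: o_5 = (2.7071, 7.0765, 2.1105)
after link 6: o_6 = (4.8284, 5.7394, 4.0372)

4.828 5.739 4.037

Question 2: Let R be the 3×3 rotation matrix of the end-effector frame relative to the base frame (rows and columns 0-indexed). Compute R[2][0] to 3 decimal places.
End-effector x-axis (col 0 of R) = (0.7071,-0.6124,0.3536)
R[2][0] = 0.3536

0.354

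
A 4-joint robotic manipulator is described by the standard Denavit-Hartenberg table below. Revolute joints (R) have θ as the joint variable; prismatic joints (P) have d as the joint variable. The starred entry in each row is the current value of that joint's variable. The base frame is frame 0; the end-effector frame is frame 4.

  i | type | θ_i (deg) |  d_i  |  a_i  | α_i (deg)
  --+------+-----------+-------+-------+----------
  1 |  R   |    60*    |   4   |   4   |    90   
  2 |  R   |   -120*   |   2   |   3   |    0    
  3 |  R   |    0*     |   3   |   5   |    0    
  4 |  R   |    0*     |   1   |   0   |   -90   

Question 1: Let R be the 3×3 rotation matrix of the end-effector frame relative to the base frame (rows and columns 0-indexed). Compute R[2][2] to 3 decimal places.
End-effector z-axis (col 2 of R) = (0.4330,0.7500,-0.5000)
R[2][2] = -0.5000

-0.500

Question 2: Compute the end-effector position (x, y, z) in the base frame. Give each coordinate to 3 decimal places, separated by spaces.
after link 1: o_1 = (2.0000, 3.4641, 4.0000)
after link 2: o_2 = (2.9821, 1.1651, 1.4019)
after link 3: o_3 = (4.3301, -2.5000, -2.9282)
after link 4: o_4 = (5.1962, -3.0000, -2.9282)

5.196 -3.000 -2.928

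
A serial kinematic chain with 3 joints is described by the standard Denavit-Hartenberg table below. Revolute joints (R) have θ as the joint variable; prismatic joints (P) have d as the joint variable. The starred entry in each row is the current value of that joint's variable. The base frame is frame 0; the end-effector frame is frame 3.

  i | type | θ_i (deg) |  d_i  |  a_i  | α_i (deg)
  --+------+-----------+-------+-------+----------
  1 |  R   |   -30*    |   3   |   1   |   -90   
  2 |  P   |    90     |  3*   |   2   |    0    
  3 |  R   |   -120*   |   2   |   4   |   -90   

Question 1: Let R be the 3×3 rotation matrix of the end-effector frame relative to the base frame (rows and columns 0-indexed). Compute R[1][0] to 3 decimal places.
End-effector x-axis (col 0 of R) = (0.7500,-0.4330,0.5000)
R[1][0] = -0.4330

-0.433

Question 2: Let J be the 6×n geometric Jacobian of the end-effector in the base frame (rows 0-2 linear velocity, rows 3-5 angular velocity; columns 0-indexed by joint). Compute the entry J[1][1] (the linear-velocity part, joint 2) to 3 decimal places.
prismatic axis z_1 = (0.5000,0.8660,0.0000)
J_v[:, 1] = z_1; J_ω[:, 1] = (0,0,0)
entry J[1][1] = 0.8660

0.866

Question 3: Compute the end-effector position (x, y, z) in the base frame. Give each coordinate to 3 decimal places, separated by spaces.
after link 1: o_1 = (0.8660, -0.5000, 3.0000)
after link 2: o_2 = (2.3660, 2.0981, 1.0000)
after link 3: o_3 = (6.3660, 2.0981, 3.0000)

6.366 2.098 3.000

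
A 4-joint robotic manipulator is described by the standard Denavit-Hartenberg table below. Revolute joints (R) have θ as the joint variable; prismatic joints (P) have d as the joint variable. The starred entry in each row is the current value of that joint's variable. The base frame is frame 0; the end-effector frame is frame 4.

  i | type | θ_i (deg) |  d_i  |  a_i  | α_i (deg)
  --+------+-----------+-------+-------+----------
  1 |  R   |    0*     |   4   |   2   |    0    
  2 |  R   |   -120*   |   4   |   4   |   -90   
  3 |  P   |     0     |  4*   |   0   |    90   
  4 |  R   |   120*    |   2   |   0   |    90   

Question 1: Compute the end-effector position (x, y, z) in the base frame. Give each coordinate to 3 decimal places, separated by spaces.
after link 1: o_1 = (2.0000, 0.0000, 4.0000)
after link 2: o_2 = (0.0000, -3.4641, 8.0000)
after link 3: o_3 = (3.4641, -5.4641, 8.0000)
after link 4: o_4 = (3.4641, -5.4641, 10.0000)

3.464 -5.464 10.000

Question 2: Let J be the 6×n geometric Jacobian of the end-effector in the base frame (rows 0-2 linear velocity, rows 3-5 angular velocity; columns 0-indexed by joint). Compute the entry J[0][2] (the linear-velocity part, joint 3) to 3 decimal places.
prismatic axis z_2 = (0.8660,-0.5000,0.0000)
J_v[:, 2] = z_2; J_ω[:, 2] = (0,0,0)
entry J[0][2] = 0.8660

0.866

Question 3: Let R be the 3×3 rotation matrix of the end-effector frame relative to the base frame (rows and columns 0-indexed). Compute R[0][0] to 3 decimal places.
1.000

End-effector x-axis (col 0 of R) = (1.0000,0.0000,0.0000)
R[0][0] = 1.0000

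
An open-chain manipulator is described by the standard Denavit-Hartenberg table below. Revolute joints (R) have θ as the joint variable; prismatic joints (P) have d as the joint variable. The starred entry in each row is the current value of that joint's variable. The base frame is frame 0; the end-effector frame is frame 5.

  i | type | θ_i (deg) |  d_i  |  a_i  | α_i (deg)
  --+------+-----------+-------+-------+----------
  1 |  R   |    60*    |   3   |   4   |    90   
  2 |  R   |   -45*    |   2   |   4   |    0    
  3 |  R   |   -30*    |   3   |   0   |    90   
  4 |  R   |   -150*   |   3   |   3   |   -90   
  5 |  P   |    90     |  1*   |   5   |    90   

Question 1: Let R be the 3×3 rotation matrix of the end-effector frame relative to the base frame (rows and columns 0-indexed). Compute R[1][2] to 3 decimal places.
End-effector z-axis (col 2 of R) = (-0.5451,0.0559,0.8365)
R[1][2] = 0.0559

0.056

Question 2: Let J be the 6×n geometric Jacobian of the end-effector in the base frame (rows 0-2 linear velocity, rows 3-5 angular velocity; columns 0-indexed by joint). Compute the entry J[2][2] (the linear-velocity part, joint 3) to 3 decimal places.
1.389

axis z_2 = (0.8660,-0.5000,0.0000); lever o_n−o_2 = (1.2435,0.8858,2.5442)
cross product → J_v[:, 2] = (-1.2721,-2.2034,1.3888)
J_ω[:, 2] = z_2
entry J[2][2] = 1.3888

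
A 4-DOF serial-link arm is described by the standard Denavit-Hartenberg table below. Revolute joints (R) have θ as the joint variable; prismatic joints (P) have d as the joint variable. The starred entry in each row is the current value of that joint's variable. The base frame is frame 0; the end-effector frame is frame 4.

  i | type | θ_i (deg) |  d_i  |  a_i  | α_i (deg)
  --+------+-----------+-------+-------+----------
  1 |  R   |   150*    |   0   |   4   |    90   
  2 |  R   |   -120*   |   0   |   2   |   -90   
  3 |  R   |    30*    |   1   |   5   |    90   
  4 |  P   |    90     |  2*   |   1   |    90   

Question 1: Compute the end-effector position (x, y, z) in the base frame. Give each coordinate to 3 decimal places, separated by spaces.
-2.174 0.368 -7.348

after link 1: o_1 = (-3.4641, 2.0000, 0.0000)
after link 2: o_2 = (-2.5981, 1.5000, -1.7321)
after link 3: o_3 = (-2.7231, -1.3146, -5.9821)
after link 4: o_4 = (-2.1740, 0.3684, -7.3481)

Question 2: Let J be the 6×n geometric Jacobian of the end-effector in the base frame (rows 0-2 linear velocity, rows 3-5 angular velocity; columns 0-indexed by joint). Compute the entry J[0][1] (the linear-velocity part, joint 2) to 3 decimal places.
axis z_1 = (0.5000,0.8660,0.0000); lever o_n−o_1 = (1.2901,-1.6316,-7.3481)
cross product → J_v[:, 1] = (-6.3636,3.6740,-1.9330)
J_ω[:, 1] = z_1
entry J[0][1] = -6.3636

-6.364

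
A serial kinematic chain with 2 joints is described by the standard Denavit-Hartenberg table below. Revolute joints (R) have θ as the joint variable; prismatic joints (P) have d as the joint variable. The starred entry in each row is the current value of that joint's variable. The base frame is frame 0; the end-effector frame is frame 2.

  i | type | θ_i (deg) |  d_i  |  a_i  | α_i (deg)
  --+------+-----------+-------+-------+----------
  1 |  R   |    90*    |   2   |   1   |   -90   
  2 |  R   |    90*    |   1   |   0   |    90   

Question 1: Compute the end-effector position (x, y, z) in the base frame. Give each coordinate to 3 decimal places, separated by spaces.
after link 1: o_1 = (0.0000, 1.0000, 2.0000)
after link 2: o_2 = (-1.0000, 1.0000, 2.0000)

-1.000 1.000 2.000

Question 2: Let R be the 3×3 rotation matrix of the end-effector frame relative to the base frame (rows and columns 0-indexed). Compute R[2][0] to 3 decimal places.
End-effector x-axis (col 0 of R) = (-0.0000,0.0000,-1.0000)
R[2][0] = -1.0000

-1.000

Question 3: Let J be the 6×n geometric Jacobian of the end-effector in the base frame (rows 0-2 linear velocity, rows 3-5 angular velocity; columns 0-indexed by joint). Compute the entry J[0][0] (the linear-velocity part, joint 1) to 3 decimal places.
-1.000

axis z_0 = ẑ; lever o_n−o_0 = (-1.0000,1.0000,2.0000)
cross product → J_v[:, 0] = (-1.0000,-1.0000,0.0000)
J_ω[:, 0] = z_0
entry J[0][0] = -1.0000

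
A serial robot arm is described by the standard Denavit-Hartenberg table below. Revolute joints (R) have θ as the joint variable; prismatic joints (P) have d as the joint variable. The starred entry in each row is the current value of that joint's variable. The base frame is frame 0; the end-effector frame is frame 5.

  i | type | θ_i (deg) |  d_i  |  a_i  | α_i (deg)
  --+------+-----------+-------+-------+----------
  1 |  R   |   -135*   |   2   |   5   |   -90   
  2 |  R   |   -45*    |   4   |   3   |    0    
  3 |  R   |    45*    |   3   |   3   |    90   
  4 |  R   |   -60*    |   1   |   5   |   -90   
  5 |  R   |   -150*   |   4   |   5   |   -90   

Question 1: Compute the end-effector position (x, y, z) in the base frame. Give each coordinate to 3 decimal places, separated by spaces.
-3.889 -15.797 7.621

after link 1: o_1 = (-3.5355, -3.5355, 2.0000)
after link 2: o_2 = (-2.2071, -7.8640, 4.1213)
after link 3: o_3 = (-2.2071, -12.1066, 4.1213)
after link 4: o_4 = (-7.0367, -10.8125, 5.1213)
after link 5: o_5 = (-3.8894, -15.7969, 7.6213)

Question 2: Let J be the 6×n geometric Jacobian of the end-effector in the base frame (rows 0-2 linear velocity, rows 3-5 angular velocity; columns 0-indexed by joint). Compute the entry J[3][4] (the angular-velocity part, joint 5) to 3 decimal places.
axis z_4 = (-0.2588,-0.9659,0.0000); lever o_n−o_4 = (3.1473,-4.9844,2.5000)
cross product → J_v[:, 4] = (-2.4148,0.6470,4.3301)
J_ω[:, 4] = z_4
entry J[3][4] = -0.2588

-0.259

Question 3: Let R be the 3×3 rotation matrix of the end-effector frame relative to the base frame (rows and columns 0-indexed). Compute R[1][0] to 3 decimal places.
End-effector x-axis (col 0 of R) = (0.8365,-0.2241,0.5000)
R[1][0] = -0.2241

-0.224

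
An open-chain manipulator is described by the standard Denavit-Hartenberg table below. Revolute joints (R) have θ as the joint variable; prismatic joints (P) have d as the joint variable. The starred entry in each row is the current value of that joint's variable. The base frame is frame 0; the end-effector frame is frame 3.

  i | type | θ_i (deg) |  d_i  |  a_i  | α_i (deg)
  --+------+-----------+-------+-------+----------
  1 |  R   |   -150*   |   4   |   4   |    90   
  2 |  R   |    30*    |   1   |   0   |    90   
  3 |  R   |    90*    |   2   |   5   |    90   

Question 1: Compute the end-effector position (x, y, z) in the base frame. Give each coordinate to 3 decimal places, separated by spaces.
after link 1: o_1 = (-3.4641, -2.0000, 4.0000)
after link 2: o_2 = (-3.9641, -1.1340, 4.0000)
after link 3: o_3 = (-7.3301, 2.6962, 2.2679)

-7.330 2.696 2.268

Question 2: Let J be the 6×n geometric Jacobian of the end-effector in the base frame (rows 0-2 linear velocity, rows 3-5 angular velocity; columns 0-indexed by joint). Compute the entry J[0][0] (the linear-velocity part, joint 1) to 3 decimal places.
axis z_0 = ẑ; lever o_n−o_0 = (-7.3301,2.6962,2.2679)
cross product → J_v[:, 0] = (-2.6962,-7.3301,0.0000)
J_ω[:, 0] = z_0
entry J[0][0] = -2.6962

-2.696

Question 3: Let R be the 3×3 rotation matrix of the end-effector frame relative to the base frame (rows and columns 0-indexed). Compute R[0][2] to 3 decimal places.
End-effector z-axis (col 2 of R) = (-0.7500,-0.4330,0.5000)
R[0][2] = -0.7500

-0.750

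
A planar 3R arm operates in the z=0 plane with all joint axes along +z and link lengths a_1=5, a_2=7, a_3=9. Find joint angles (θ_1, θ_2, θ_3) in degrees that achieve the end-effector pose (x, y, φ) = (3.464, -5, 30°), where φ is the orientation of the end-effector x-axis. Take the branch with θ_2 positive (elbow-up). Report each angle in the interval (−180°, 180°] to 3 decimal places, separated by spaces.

-150.000 59.999 120.001

wrist centre = target − a_3·(cos φ, sin φ) = (-4.3302, -9.5000)
cos θ_2 = (109.0009−5²−7²)/(2·5·7) = 0.5000; θ_2 = 59.9992° (elbow-up)
β = atan2(-9.5000,-4.3302) = -114.5041°; ψ = atan2(6.0621,8.5001) = 35.4959°
θ_1 = β − ψ = -150.0000°
θ_3 = φ − θ_1 − θ_2 = 120.0008° (wrapped to (-180°,180°])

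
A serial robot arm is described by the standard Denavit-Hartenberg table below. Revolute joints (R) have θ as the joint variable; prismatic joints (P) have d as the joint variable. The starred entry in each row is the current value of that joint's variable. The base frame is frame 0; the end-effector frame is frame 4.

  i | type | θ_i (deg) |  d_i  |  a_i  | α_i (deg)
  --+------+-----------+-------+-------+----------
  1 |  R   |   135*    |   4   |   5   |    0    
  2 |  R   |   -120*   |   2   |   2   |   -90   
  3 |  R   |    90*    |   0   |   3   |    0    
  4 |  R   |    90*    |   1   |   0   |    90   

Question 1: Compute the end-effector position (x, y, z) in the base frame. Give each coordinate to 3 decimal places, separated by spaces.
after link 1: o_1 = (-3.5355, 3.5355, 4.0000)
after link 2: o_2 = (-1.6037, 4.0532, 6.0000)
after link 3: o_3 = (-1.6037, 4.0532, 3.0000)
after link 4: o_4 = (-1.8625, 5.0191, 3.0000)

-1.863 5.019 3.000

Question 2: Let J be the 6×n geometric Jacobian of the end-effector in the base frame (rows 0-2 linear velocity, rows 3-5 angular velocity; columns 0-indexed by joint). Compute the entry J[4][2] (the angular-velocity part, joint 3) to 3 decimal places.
axis z_2 = (-0.2588,0.9659,0.0000); lever o_n−o_2 = (-0.2588,0.9659,-3.0000)
cross product → J_v[:, 2] = (-2.8978,-0.7765,0.0000)
J_ω[:, 2] = z_2
entry J[4][2] = 0.9659

0.966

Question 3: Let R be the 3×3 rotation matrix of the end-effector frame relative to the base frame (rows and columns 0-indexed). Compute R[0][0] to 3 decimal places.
-0.966

End-effector x-axis (col 0 of R) = (-0.9659,-0.2588,-0.0000)
R[0][0] = -0.9659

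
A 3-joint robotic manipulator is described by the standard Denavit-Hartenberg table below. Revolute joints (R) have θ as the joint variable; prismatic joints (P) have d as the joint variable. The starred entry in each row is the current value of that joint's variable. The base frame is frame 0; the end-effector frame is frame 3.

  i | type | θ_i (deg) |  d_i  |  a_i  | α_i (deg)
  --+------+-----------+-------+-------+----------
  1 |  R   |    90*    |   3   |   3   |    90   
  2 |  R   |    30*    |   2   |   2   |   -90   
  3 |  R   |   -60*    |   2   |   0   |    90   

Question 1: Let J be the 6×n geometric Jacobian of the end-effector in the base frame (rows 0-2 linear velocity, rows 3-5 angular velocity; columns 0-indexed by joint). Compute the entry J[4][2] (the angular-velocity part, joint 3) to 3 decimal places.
-0.500

axis z_2 = (-0.0000,-0.5000,0.8660); lever o_n−o_2 = (0.0000,-1.0000,1.7321)
cross product → J_v[:, 2] = (0.0000,0.0000,0.0000)
J_ω[:, 2] = z_2
entry J[4][2] = -0.5000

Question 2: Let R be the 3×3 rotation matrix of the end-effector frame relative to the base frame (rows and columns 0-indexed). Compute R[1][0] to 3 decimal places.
0.433

End-effector x-axis (col 0 of R) = (0.8660,0.4330,0.2500)
R[1][0] = 0.4330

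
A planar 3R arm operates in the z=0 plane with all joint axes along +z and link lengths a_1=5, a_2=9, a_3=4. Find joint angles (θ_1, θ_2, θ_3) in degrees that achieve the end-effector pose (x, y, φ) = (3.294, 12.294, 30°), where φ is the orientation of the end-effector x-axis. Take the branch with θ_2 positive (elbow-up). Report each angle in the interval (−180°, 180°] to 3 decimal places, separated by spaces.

29.999 90.003 -90.002

wrist centre = target − a_3·(cos φ, sin φ) = (-0.1701, 10.2940)
cos θ_2 = (105.9954−5²−9²)/(2·5·9) = -0.0001; θ_2 = 90.0029° (elbow-up)
β = atan2(10.2940,-0.1701) = 90.9467°; ψ = atan2(9.0000,4.9995) = 60.9476°
θ_1 = β − ψ = 29.9990°
θ_3 = φ − θ_1 − θ_2 = -90.0020° (wrapped to (-180°,180°])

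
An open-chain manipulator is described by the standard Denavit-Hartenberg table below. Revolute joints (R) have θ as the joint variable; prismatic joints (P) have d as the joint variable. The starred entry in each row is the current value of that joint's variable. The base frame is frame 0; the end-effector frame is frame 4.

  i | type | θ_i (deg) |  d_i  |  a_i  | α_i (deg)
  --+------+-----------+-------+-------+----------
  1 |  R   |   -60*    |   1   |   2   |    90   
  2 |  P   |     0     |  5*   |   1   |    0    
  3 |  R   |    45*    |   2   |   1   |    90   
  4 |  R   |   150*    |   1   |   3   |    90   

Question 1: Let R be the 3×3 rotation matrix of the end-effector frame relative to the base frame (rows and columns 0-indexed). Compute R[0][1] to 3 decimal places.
0.354

End-effector y-axis (col 1 of R) = (0.3536,-0.6124,-0.7071)
R[0][1] = 0.3536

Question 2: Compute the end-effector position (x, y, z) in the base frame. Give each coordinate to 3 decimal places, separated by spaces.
after link 1: o_1 = (1.0000, -1.7321, 1.0000)
after link 2: o_2 = (-2.8301, -5.0981, 1.0000)
after link 3: o_3 = (-4.2086, -6.7104, 1.7071)
after link 4: o_4 = (-6.0727, -6.4818, -0.8371)

-6.073 -6.482 -0.837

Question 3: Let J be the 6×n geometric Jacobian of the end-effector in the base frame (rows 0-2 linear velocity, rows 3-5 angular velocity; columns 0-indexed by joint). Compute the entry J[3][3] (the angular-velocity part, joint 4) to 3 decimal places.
axis z_3 = (0.3536,-0.6124,-0.7071); lever o_n−o_3 = (-1.8640,0.2286,-2.5442)
cross product → J_v[:, 3] = (1.7197,2.2176,-1.0607)
J_ω[:, 3] = z_3
entry J[3][3] = 0.3536

0.354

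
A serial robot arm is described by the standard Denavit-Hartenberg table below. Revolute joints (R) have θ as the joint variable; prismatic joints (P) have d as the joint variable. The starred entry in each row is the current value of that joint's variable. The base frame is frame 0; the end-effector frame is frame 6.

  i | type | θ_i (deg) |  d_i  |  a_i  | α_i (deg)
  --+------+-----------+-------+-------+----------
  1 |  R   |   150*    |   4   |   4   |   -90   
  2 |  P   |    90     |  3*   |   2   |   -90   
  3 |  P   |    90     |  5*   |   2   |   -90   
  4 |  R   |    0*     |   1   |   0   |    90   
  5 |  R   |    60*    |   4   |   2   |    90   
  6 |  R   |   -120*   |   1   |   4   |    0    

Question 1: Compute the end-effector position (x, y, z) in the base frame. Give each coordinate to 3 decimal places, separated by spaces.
1.263 -0.884 2.500

after link 1: o_1 = (-3.4641, 2.0000, 4.0000)
after link 2: o_2 = (-4.9641, -0.5981, 2.0000)
after link 3: o_3 = (0.3660, -1.3660, 2.0000)
after link 4: o_4 = (0.3660, -1.3660, 3.0000)
after link 5: o_5 = (4.3301, -2.5000, 4.7321)
after link 6: o_6 = (1.2631, -0.8840, 2.5000)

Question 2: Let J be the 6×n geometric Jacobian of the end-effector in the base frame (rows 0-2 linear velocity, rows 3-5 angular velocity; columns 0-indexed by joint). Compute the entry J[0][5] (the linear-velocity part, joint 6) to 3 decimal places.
-0.866

axis z_5 = (0.4330,0.7500,-0.5000); lever o_n−o_5 = (-3.0670,1.6160,-2.2321)
cross product → J_v[:, 5] = (-0.8660,2.5000,3.0000)
J_ω[:, 5] = z_5
entry J[0][5] = -0.8660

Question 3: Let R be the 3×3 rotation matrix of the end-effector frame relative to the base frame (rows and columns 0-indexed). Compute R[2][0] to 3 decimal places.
End-effector x-axis (col 0 of R) = (-0.8750,0.2165,-0.4330)
R[2][0] = -0.4330

-0.433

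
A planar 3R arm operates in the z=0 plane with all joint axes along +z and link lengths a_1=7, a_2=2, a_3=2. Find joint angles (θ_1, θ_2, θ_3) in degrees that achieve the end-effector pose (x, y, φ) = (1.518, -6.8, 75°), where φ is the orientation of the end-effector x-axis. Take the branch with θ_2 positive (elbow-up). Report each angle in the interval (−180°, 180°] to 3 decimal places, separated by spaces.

-90.000 30.011 134.989

wrist centre = target − a_3·(cos φ, sin φ) = (1.0004, -8.7319)
cos θ_2 = (77.2460−7²−2²)/(2·7·2) = 0.8659; θ_2 = 30.0113° (elbow-up)
β = atan2(-8.7319,1.0004) = -83.4644°; ψ = atan2(1.0003,8.7319) = 6.5354°
θ_1 = β − ψ = -89.9999°
θ_3 = φ − θ_1 − θ_2 = 134.9886° (wrapped to (-180°,180°])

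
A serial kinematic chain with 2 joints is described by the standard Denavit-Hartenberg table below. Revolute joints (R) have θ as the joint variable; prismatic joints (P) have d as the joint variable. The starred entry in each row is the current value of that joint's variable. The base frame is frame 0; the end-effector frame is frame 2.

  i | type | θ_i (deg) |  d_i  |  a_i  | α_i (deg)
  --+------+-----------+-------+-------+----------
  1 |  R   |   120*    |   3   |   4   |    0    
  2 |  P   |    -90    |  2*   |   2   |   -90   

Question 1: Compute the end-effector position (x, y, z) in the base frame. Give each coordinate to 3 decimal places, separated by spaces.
after link 1: o_1 = (-2.0000, 3.4641, 3.0000)
after link 2: o_2 = (-0.2679, 4.4641, 5.0000)

-0.268 4.464 5.000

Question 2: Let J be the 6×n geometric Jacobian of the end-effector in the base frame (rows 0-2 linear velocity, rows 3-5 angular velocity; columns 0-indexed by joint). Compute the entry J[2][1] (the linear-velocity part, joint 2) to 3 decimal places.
1.000

prismatic axis z_1 = (0.0000,0.0000,1.0000)
J_v[:, 1] = z_1; J_ω[:, 1] = (0,0,0)
entry J[2][1] = 1.0000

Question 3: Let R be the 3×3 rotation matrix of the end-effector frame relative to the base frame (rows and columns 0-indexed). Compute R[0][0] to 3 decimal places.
End-effector x-axis (col 0 of R) = (0.8660,0.5000,0.0000)
R[0][0] = 0.8660

0.866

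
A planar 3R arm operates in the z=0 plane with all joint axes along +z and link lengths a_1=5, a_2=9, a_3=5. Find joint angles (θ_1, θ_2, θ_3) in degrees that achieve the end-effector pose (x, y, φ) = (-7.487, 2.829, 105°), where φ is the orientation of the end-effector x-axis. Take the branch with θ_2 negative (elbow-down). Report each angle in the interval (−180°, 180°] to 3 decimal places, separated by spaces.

wrist centre = target − a_3·(cos φ, sin φ) = (-6.1929, -2.0006)
cos θ_2 = (42.3546−5²−9²)/(2·5·9) = -0.7072; θ_2 = -135.0052° (elbow-down)
β = atan2(-2.0006,-6.1929) = -162.0969°; ψ = atan2(-6.3634,-1.3645) = -102.1030°
θ_1 = β − ψ = -59.9938°
θ_3 = φ − θ_1 − θ_2 = -60.0009° (wrapped to (-180°,180°])

-59.994 -135.005 -60.001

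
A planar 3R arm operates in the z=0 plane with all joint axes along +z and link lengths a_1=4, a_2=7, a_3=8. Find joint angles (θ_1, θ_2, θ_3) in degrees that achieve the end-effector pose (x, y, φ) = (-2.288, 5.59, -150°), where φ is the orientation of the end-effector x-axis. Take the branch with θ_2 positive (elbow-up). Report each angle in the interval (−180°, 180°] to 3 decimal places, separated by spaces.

wrist centre = target − a_3·(cos φ, sin φ) = (4.6402, 9.5900)
cos θ_2 = (113.4996−4²−7²)/(2·4·7) = 0.8661; θ_2 = 29.9956° (elbow-up)
β = atan2(9.5900,4.6402) = 64.1796°; ψ = atan2(3.4995,10.0624) = 19.1767°
θ_1 = β − ψ = 45.0029°
θ_3 = φ − θ_1 − θ_2 = 135.0016° (wrapped to (-180°,180°])

45.003 29.996 135.002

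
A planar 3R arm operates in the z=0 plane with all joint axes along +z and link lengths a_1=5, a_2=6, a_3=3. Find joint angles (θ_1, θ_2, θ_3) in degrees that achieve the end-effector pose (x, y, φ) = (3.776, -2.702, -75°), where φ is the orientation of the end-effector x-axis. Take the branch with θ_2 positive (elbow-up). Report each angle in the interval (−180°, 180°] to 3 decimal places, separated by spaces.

wrist centre = target − a_3·(cos φ, sin φ) = (2.9995, 0.1958)
cos θ_2 = (9.0356−5²−6²)/(2·5·6) = -0.8661; θ_2 = 150.0055° (elbow-up)
β = atan2(0.1958,2.9995) = 3.7343°; ψ = atan2(2.9995,-0.1964) = 93.7470°
θ_1 = β − ψ = -90.0127°
θ_3 = φ − θ_1 − θ_2 = -134.9928° (wrapped to (-180°,180°])

-90.013 150.006 -134.993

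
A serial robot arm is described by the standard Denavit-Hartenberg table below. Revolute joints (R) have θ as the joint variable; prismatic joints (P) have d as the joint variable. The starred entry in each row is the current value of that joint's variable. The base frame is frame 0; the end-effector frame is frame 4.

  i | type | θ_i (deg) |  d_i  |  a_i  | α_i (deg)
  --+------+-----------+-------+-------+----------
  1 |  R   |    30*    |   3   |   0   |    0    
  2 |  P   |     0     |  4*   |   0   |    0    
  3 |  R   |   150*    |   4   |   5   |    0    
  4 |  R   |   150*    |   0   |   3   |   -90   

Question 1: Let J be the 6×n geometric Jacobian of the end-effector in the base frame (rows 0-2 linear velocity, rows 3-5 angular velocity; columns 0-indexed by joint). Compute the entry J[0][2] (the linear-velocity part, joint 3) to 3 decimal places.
1.500

axis z_2 = (0.0000,0.0000,1.0000); lever o_n−o_2 = (-2.4019,-1.5000,4.0000)
cross product → J_v[:, 2] = (1.5000,-2.4019,0.0000)
J_ω[:, 2] = z_2
entry J[0][2] = 1.5000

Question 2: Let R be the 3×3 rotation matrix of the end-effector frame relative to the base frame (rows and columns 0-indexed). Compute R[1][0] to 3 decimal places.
End-effector x-axis (col 0 of R) = (0.8660,-0.5000,0.0000)
R[1][0] = -0.5000

-0.500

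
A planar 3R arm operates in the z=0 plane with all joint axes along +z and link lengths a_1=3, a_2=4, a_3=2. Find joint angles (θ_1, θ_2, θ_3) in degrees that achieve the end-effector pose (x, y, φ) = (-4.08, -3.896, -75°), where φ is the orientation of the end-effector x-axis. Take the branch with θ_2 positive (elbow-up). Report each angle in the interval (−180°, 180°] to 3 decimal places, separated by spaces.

wrist centre = target − a_3·(cos φ, sin φ) = (-4.5976, -1.9641)
cos θ_2 = (24.9962−3²−4²)/(2·3·4) = -0.0002; θ_2 = 90.0092° (elbow-up)
β = atan2(-1.9641,-4.5976) = -156.8674°; ψ = atan2(4.0000,2.9994) = 53.1360°
θ_1 = β − ψ = -210.0034°
θ_3 = φ − θ_1 − θ_2 = 44.9942° (wrapped to (-180°,180°])

149.997 90.009 44.994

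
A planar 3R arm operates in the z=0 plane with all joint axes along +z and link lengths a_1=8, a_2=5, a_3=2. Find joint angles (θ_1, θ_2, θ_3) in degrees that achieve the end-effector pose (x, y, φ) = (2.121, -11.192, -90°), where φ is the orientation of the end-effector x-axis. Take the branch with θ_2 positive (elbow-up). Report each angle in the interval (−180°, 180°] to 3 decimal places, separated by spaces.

-109.014 90.006 -70.992

wrist centre = target − a_3·(cos φ, sin φ) = (2.1210, -9.1920)
cos θ_2 = (88.9915−8²−5²)/(2·8·5) = -0.0001; θ_2 = 90.0061° (elbow-up)
β = atan2(-9.1920,2.1210) = -77.0067°; ψ = atan2(5.0000,7.9995) = 32.0071°
θ_1 = β − ψ = -109.0138°
θ_3 = φ − θ_1 − θ_2 = -70.9922° (wrapped to (-180°,180°])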